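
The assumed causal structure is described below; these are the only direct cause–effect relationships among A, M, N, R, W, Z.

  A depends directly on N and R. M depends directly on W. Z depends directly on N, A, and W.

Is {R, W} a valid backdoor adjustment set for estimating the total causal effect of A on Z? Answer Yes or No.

No

Backdoor paths from A to Z (paths whose first edge points into A):
  P1: A <- N -> Z
Condition 1 (no descendant of A in the set): holds — descendants of A are {Z}; none are in {R, W}.
Condition 2 (every backdoor path blocked by {R, W}):
  P1: open — no interior node is in the conditioning set.
{R, W} does not satisfy the backdoor criterion.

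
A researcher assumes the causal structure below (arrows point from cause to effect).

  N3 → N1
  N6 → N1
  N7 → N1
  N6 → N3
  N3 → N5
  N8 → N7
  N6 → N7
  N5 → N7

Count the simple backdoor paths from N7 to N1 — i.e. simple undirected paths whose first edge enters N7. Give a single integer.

A backdoor path from N7 to N1 is any simple undirected path whose first edge points into N7 (i.e. leaves N7 via a parent).
Parents of N7: {N5, N6, N8}.
Enumerating:
  P1: N7 <- N6 -> N3 -> N1
  P2: N7 <- N6 -> N1
  P3: N7 <- N5 <- N3 <- N6 -> N1
  P4: N7 <- N5 <- N3 -> N1
That exhausts the simple backdoor paths. Count: 4.

4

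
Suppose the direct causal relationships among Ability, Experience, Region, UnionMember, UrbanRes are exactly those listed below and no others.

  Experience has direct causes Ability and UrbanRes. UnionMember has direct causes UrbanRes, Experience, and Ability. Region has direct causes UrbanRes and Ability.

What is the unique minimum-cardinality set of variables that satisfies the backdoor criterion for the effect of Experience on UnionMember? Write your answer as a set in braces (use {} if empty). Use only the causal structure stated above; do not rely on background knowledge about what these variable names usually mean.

{Ability, UrbanRes}

Variables eligible for adjustment (non-descendants of Experience, excluding Experience and UnionMember): {Ability, Region, UrbanRes}.
Backdoor paths from Experience to UnionMember:
  P1: Experience <- Ability -> Region <- UrbanRes -> UnionMember
  P2: Experience <- Ability -> UnionMember
  P3: Experience <- UrbanRes -> Region <- Ability -> UnionMember
  P4: Experience <- UrbanRes -> UnionMember
The empty set is not sufficient: P2 (Experience <- Ability -> UnionMember) has no collider blocking it and no conditioned non-collider, so it is open.
Try {Ability, UrbanRes}:
  P1: blocked at fork node Ability ∈ conditioning set.
  P2: blocked at fork node Ability ∈ conditioning set.
  P3: blocked at fork node UrbanRes ∈ conditioning set.
  P4: blocked at fork node UrbanRes ∈ conditioning set.
{Ability, UrbanRes} contains no descendant of Experience and blocks every backdoor path.
Every element of {Ability, UrbanRes} is needed (dropping Ability leaves P2 open; dropping UrbanRes leaves P4 open), so no proper subset is valid.
Among all size-2 subsets of the eligible variables, only {Ability, UrbanRes} blocks every backdoor path, so it is the unique smallest valid adjustment set.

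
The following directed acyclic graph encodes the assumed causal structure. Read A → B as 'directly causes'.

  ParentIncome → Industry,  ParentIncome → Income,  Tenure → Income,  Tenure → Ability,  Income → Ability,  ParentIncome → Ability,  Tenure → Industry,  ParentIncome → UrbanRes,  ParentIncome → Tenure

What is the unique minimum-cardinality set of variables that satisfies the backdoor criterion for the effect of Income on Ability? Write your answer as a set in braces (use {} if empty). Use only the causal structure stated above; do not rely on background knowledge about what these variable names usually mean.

Variables eligible for adjustment (non-descendants of Income, excluding Income and Ability): {Industry, ParentIncome, Tenure, UrbanRes}.
Backdoor paths from Income to Ability:
  P1: Income <- ParentIncome -> Tenure -> Ability
  P2: Income <- ParentIncome -> Industry <- Tenure -> Ability
  P3: Income <- ParentIncome -> Ability
  P4: Income <- Tenure <- ParentIncome -> Ability
  P5: Income <- Tenure -> Industry <- ParentIncome -> Ability
  P6: Income <- Tenure -> Ability
The empty set is not sufficient: P1 (Income <- ParentIncome -> Tenure -> Ability) has no collider blocking it and no conditioned non-collider, so it is open.
Try {ParentIncome, Tenure}:
  P1: blocked at fork node ParentIncome ∈ conditioning set.
  P2: blocked at fork node ParentIncome ∈ conditioning set.
  P3: blocked at fork node ParentIncome ∈ conditioning set.
  P4: blocked at chain node Tenure ∈ conditioning set.
  P5: blocked at fork node Tenure ∈ conditioning set.
  P6: blocked at fork node Tenure ∈ conditioning set.
{ParentIncome, Tenure} contains no descendant of Income and blocks every backdoor path.
Every element of {ParentIncome, Tenure} is needed (dropping ParentIncome leaves P3 open; dropping Tenure leaves P6 open), so no proper subset is valid.
Among all size-2 subsets of the eligible variables, only {ParentIncome, Tenure} blocks every backdoor path, so it is the unique smallest valid adjustment set.

{ParentIncome, Tenure}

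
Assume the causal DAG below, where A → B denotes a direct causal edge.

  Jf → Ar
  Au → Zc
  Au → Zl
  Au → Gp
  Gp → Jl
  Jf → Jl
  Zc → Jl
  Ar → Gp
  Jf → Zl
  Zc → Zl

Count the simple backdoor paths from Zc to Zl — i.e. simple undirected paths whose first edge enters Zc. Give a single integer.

3

A backdoor path from Zc to Zl is any simple undirected path whose first edge points into Zc (i.e. leaves Zc via a parent).
Parents of Zc: {Au}.
Enumerating:
  P1: Zc <- Au -> Zl
  P2: Zc <- Au -> Gp <- Ar <- Jf -> Zl
  P3: Zc <- Au -> Gp -> Jl <- Jf -> Zl
That exhausts the simple backdoor paths. Count: 3.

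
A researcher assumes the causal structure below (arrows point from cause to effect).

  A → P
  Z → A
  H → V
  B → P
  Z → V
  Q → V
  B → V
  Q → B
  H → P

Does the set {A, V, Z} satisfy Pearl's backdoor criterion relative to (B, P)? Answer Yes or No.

No

Backdoor paths from B to P (paths whose first edge points into B):
  P1: B <- Q -> V <- Z -> A -> P
  P2: B <- Q -> V <- H -> P
Condition 1 (no descendant of B in the set): FAILS — V is a descendant of B.
Condition 2 (every backdoor path blocked by {A, V, Z}):
  P1: blocked at fork node Z ∈ conditioning set.
  P2: open — collider(s) V are conditioned on (or have a conditioned descendant) and no non-collider on the path is in the set.
{A, V, Z} does not satisfy the backdoor criterion.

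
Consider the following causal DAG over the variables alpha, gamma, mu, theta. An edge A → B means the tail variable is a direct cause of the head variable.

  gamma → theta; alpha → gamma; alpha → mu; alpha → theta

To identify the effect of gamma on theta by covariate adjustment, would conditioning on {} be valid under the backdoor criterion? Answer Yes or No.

No

Backdoor paths from gamma to theta (paths whose first edge points into gamma):
  P1: gamma <- alpha -> theta
Condition 1 (no descendant of gamma in the set): holds — descendants of gamma are {theta}; none are in {}.
Condition 2 (every backdoor path blocked by {}):
  P1: open — no interior node is in the conditioning set.
{} does not satisfy the backdoor criterion.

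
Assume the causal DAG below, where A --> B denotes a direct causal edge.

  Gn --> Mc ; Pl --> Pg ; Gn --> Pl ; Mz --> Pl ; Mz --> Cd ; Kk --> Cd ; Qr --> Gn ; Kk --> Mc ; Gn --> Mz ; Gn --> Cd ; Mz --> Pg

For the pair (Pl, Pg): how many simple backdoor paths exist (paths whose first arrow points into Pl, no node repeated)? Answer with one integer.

4

A backdoor path from Pl to Pg is any simple undirected path whose first edge points into Pl (i.e. leaves Pl via a parent).
Parents of Pl: {Gn, Mz}.
Enumerating:
  P1: Pl <- Gn -> Mz -> Pg
  P2: Pl <- Gn -> Cd <- Mz -> Pg
  P3: Pl <- Gn -> Mc <- Kk -> Cd <- Mz -> Pg
  P4: Pl <- Mz -> Pg
That exhausts the simple backdoor paths. Count: 4.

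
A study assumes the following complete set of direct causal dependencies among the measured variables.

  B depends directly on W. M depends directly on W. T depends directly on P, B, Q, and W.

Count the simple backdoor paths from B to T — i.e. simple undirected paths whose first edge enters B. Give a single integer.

A backdoor path from B to T is any simple undirected path whose first edge points into B (i.e. leaves B via a parent).
Parents of B: {W}.
Enumerating:
  P1: B <- W -> T
That exhausts the simple backdoor paths. Count: 1.

1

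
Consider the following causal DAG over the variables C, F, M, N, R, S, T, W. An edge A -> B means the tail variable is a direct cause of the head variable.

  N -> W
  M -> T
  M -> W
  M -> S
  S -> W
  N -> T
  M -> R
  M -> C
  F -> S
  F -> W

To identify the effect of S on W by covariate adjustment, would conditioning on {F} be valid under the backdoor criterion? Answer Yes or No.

Backdoor paths from S to W (paths whose first edge points into S):
  P1: S <- M -> T <- N -> W
  P2: S <- M -> W
  P3: S <- F -> W
Condition 1 (no descendant of S in the set): holds — descendants of S are {W}; none are in {F}.
Condition 2 (every backdoor path blocked by {F}):
  P1: blocked at collider T (neither it nor any descendant is in the conditioning set).
  P2: open — no interior node is in the conditioning set.
  P3: blocked at fork node F ∈ conditioning set.
{F} does not satisfy the backdoor criterion.

No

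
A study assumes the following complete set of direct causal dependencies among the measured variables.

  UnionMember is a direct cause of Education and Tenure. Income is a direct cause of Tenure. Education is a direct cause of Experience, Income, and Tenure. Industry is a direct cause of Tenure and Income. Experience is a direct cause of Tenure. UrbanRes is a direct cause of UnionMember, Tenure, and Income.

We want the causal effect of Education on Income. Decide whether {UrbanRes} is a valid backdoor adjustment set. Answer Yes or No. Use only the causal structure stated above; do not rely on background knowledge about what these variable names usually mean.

Yes

Backdoor paths from Education to Income (paths whose first edge points into Education):
  P1: Education <- UnionMember <- UrbanRes -> Income
  P2: Education <- UnionMember <- UrbanRes -> Tenure <- Industry -> Income
  P3: Education <- UnionMember <- UrbanRes -> Tenure <- Income
  P4: Education <- UnionMember -> Tenure <- Industry -> Income
  P5: Education <- UnionMember -> Tenure <- UrbanRes -> Income
  P6: Education <- UnionMember -> Tenure <- Income
Condition 1 (no descendant of Education in the set): holds — descendants of Education are {Experience, Income, Tenure}; none are in {UrbanRes}.
Condition 2 (every backdoor path blocked by {UrbanRes}):
  P1: blocked at fork node UrbanRes ∈ conditioning set.
  P2: blocked at fork node UrbanRes ∈ conditioning set.
  P3: blocked at fork node UrbanRes ∈ conditioning set.
  P4: blocked at collider Tenure (neither it nor any descendant is in the conditioning set).
  P5: blocked at collider Tenure (neither it nor any descendant is in the conditioning set).
  P6: blocked at collider Tenure (neither it nor any descendant is in the conditioning set).
{UrbanRes} satisfies the backdoor criterion.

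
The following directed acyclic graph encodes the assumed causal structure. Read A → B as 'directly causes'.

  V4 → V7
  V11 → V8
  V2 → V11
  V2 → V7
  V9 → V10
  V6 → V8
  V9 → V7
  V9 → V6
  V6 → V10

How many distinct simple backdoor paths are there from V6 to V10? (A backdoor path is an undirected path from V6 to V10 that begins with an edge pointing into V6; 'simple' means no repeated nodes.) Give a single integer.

1

A backdoor path from V6 to V10 is any simple undirected path whose first edge points into V6 (i.e. leaves V6 via a parent).
Parents of V6: {V9}.
Enumerating:
  P1: V6 <- V9 -> V10
That exhausts the simple backdoor paths. Count: 1.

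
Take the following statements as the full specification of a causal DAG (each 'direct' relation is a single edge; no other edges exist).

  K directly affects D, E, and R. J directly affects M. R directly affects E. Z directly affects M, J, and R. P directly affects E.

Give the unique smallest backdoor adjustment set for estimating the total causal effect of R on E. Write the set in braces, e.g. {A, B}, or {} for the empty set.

{K}

Variables eligible for adjustment (non-descendants of R, excluding R and E): {D, J, K, M, P, Z}.
Backdoor paths from R to E:
  P1: R <- K -> E
The empty set is not sufficient: P1 (R <- K -> E) has no collider blocking it and no conditioned non-collider, so it is open.
Try {K}:
  P1: blocked at fork node K ∈ conditioning set.
{K} contains no descendant of R and blocks every backdoor path.
No other singleton works — e.g. {Z} leaves P1 open — so {K} is the unique smallest valid adjustment set.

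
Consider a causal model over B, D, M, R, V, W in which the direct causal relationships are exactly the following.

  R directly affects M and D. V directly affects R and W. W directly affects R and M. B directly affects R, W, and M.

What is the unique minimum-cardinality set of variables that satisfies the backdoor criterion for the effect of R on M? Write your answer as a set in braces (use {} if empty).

{B, W}

Variables eligible for adjustment (non-descendants of R, excluding R and M): {B, V, W}.
Backdoor paths from R to M:
  P1: R <- V -> W <- B -> M
  P2: R <- V -> W -> M
  P3: R <- B -> W -> M
  P4: R <- B -> M
  P5: R <- W <- B -> M
  P6: R <- W -> M
The empty set is not sufficient: P2 (R <- V -> W -> M) has no collider blocking it and no conditioned non-collider, so it is open.
Try {B, W}:
  P1: blocked at fork node B ∈ conditioning set.
  P2: blocked at chain node W ∈ conditioning set.
  P3: blocked at fork node B ∈ conditioning set.
  P4: blocked at fork node B ∈ conditioning set.
  P5: blocked at chain node W ∈ conditioning set.
  P6: blocked at fork node W ∈ conditioning set.
{B, W} contains no descendant of R and blocks every backdoor path.
Every element of {B, W} is needed (dropping B leaves P1 open; dropping W leaves P2 open), so no proper subset is valid.
Among all size-2 subsets of the eligible variables, only {B, W} blocks every backdoor path, so it is the unique smallest valid adjustment set.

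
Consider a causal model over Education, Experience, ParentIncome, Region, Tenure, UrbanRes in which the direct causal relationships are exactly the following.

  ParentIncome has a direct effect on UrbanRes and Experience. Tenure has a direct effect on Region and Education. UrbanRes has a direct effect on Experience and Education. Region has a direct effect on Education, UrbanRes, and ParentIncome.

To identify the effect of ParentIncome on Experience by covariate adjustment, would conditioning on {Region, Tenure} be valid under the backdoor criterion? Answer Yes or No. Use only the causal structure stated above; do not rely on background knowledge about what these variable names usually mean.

Yes

Backdoor paths from ParentIncome to Experience (paths whose first edge points into ParentIncome):
  P1: ParentIncome <- Region <- Tenure -> Education <- UrbanRes -> Experience
  P2: ParentIncome <- Region -> UrbanRes -> Experience
  P3: ParentIncome <- Region -> Education <- UrbanRes -> Experience
Condition 1 (no descendant of ParentIncome in the set): holds — descendants of ParentIncome are {Education, Experience, UrbanRes}; none are in {Region, Tenure}.
Condition 2 (every backdoor path blocked by {Region, Tenure}):
  P1: blocked at chain node Region ∈ conditioning set.
  P2: blocked at fork node Region ∈ conditioning set.
  P3: blocked at fork node Region ∈ conditioning set.
{Region, Tenure} satisfies the backdoor criterion.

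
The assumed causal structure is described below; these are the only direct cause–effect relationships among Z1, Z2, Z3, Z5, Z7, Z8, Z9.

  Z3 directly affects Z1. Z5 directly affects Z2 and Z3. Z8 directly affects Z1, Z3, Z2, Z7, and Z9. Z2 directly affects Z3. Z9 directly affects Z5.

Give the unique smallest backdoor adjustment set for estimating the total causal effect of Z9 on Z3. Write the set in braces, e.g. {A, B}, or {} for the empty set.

Variables eligible for adjustment (non-descendants of Z9, excluding Z9 and Z3): {Z7, Z8}.
Backdoor paths from Z9 to Z3:
  P1: Z9 <- Z8 -> Z2 <- Z5 -> Z3
  P2: Z9 <- Z8 -> Z2 -> Z3
  P3: Z9 <- Z8 -> Z3
  P4: Z9 <- Z8 -> Z1 <- Z3
The empty set is not sufficient: P2 (Z9 <- Z8 -> Z2 -> Z3) has no collider blocking it and no conditioned non-collider, so it is open.
Try {Z8}:
  P1: blocked at fork node Z8 ∈ conditioning set.
  P2: blocked at fork node Z8 ∈ conditioning set.
  P3: blocked at fork node Z8 ∈ conditioning set.
  P4: blocked at fork node Z8 ∈ conditioning set.
{Z8} contains no descendant of Z9 and blocks every backdoor path.
No other singleton works — e.g. {Z7} leaves P2 open — so {Z8} is the unique smallest valid adjustment set.

{Z8}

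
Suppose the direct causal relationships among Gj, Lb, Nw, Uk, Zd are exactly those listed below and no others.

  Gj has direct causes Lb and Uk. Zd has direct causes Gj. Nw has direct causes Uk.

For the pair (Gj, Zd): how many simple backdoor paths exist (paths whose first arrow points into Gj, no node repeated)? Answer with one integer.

0

A backdoor path from Gj to Zd is any simple undirected path whose first edge points into Gj (i.e. leaves Gj via a parent).
Parents of Gj: {Lb, Uk}.
No simple path from any parent of Gj reaches Zd without revisiting Gj, so there are no backdoor paths.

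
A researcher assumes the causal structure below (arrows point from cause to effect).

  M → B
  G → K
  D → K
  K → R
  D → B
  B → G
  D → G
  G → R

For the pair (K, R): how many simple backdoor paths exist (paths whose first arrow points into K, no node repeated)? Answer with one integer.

A backdoor path from K to R is any simple undirected path whose first edge points into K (i.e. leaves K via a parent).
Parents of K: {D, G}.
Enumerating:
  P1: K <- D -> B -> G -> R
  P2: K <- D -> G -> R
  P3: K <- G -> R
That exhausts the simple backdoor paths. Count: 3.

3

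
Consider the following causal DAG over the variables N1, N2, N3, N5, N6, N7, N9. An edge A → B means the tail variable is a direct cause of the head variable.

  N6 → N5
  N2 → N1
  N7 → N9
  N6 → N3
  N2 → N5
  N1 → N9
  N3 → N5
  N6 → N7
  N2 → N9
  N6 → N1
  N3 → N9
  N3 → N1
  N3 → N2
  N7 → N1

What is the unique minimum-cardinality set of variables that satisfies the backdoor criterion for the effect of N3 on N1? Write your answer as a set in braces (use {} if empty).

{N6}

Variables eligible for adjustment (non-descendants of N3, excluding N3 and N1): {N6, N7}.
Backdoor paths from N3 to N1:
  P1: N3 <- N6 -> N7 -> N1
  P2: N3 <- N6 -> N7 -> N9 <- N2 -> N1
  P3: N3 <- N6 -> N7 -> N9 <- N1
  P4: N3 <- N6 -> N1
  P5: N3 <- N6 -> N5 <- N2 -> N1
  P6: N3 <- N6 -> N5 <- N2 -> N9 <- N7 -> N1
  P7: N3 <- N6 -> N5 <- N2 -> N9 <- N1
The empty set is not sufficient: P1 (N3 <- N6 -> N7 -> N1) has no collider blocking it and no conditioned non-collider, so it is open.
Try {N6}:
  P1: blocked at fork node N6 ∈ conditioning set.
  P2: blocked at fork node N6 ∈ conditioning set.
  P3: blocked at fork node N6 ∈ conditioning set.
  P4: blocked at fork node N6 ∈ conditioning set.
  P5: blocked at fork node N6 ∈ conditioning set.
  P6: blocked at fork node N6 ∈ conditioning set.
  P7: blocked at fork node N6 ∈ conditioning set.
{N6} contains no descendant of N3 and blocks every backdoor path.
No other singleton works — e.g. {N7} leaves P4 open — so {N6} is the unique smallest valid adjustment set.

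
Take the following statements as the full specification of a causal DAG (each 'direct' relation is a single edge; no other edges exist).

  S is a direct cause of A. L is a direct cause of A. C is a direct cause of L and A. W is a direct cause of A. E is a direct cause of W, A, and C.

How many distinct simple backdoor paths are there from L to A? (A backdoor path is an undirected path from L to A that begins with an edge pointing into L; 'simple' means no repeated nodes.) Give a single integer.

3

A backdoor path from L to A is any simple undirected path whose first edge points into L (i.e. leaves L via a parent).
Parents of L: {C}.
Enumerating:
  P1: L <- C <- E -> W -> A
  P2: L <- C <- E -> A
  P3: L <- C -> A
That exhausts the simple backdoor paths. Count: 3.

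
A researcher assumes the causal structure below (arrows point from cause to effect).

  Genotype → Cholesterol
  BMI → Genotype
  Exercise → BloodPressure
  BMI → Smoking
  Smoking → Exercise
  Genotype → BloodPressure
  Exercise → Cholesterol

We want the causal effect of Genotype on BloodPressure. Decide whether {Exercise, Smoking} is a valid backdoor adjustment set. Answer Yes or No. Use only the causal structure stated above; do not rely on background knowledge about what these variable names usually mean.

Backdoor paths from Genotype to BloodPressure (paths whose first edge points into Genotype):
  P1: Genotype <- BMI -> Smoking -> Exercise -> BloodPressure
Condition 1 (no descendant of Genotype in the set): holds — descendants of Genotype are {BloodPressure, Cholesterol}; none are in {Exercise, Smoking}.
Condition 2 (every backdoor path blocked by {Exercise, Smoking}):
  P1: blocked at chain node Smoking ∈ conditioning set.
{Exercise, Smoking} satisfies the backdoor criterion.

Yes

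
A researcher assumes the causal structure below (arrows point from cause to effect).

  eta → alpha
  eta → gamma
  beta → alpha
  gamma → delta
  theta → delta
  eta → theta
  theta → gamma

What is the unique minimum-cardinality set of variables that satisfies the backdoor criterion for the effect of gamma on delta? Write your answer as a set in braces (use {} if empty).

{theta}

Variables eligible for adjustment (non-descendants of gamma, excluding gamma and delta): {alpha, beta, eta, theta}.
Backdoor paths from gamma to delta:
  P1: gamma <- eta -> theta -> delta
  P2: gamma <- theta -> delta
The empty set is not sufficient: P1 (gamma <- eta -> theta -> delta) has no collider blocking it and no conditioned non-collider, so it is open.
Try {theta}:
  P1: blocked at chain node theta ∈ conditioning set.
  P2: blocked at fork node theta ∈ conditioning set.
{theta} contains no descendant of gamma and blocks every backdoor path.
No other singleton works — e.g. {eta} leaves P2 open — so {theta} is the unique smallest valid adjustment set.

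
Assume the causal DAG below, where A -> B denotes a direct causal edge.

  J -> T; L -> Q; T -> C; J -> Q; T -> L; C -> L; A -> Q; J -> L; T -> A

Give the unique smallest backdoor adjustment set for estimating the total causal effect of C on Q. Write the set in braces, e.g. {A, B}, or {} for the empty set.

{T}

Variables eligible for adjustment (non-descendants of C, excluding C and Q): {A, J, T}.
Backdoor paths from C to Q:
  P1: C <- T <- J -> L -> Q
  P2: C <- T <- J -> Q
  P3: C <- T -> L <- J -> Q
  P4: C <- T -> L -> Q
  P5: C <- T -> A -> Q
The empty set is not sufficient: P1 (C <- T <- J -> L -> Q) has no collider blocking it and no conditioned non-collider, so it is open.
Try {T}:
  P1: blocked at chain node T ∈ conditioning set.
  P2: blocked at chain node T ∈ conditioning set.
  P3: blocked at fork node T ∈ conditioning set.
  P4: blocked at fork node T ∈ conditioning set.
  P5: blocked at fork node T ∈ conditioning set.
{T} contains no descendant of C and blocks every backdoor path.
No other singleton works — e.g. {J} leaves P4 open — so {T} is the unique smallest valid adjustment set.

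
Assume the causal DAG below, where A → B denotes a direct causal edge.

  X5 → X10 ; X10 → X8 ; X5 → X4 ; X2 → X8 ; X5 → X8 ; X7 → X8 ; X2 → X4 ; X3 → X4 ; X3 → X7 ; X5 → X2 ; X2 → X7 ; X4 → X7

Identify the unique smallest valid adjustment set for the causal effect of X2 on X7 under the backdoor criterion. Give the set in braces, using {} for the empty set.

{X5}

Variables eligible for adjustment (non-descendants of X2, excluding X2 and X7): {X10, X3, X5}.
Backdoor paths from X2 to X7:
  P1: X2 <- X5 -> X10 -> X8 <- X7
  P2: X2 <- X5 -> X4 <- X3 -> X7
  P3: X2 <- X5 -> X4 -> X7
  P4: X2 <- X5 -> X8 <- X7
The empty set is not sufficient: P3 (X2 <- X5 -> X4 -> X7) has no collider blocking it and no conditioned non-collider, so it is open.
Try {X5}:
  P1: blocked at fork node X5 ∈ conditioning set.
  P2: blocked at fork node X5 ∈ conditioning set.
  P3: blocked at fork node X5 ∈ conditioning set.
  P4: blocked at fork node X5 ∈ conditioning set.
{X5} contains no descendant of X2 and blocks every backdoor path.
No other singleton works — e.g. {X3} leaves P3 open — so {X5} is the unique smallest valid adjustment set.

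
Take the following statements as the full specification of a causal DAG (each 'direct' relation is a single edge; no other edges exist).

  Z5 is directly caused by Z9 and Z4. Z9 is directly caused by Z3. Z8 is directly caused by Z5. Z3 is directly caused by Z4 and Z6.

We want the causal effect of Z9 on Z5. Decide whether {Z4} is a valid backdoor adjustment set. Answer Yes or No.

Yes

Backdoor paths from Z9 to Z5 (paths whose first edge points into Z9):
  P1: Z9 <- Z3 <- Z4 -> Z5
Condition 1 (no descendant of Z9 in the set): holds — descendants of Z9 are {Z5, Z8}; none are in {Z4}.
Condition 2 (every backdoor path blocked by {Z4}):
  P1: blocked at fork node Z4 ∈ conditioning set.
{Z4} satisfies the backdoor criterion.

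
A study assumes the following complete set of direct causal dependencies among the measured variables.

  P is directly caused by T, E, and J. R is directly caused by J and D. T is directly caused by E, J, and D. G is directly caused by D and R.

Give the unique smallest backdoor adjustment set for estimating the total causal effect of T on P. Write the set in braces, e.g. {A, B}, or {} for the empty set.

Variables eligible for adjustment (non-descendants of T, excluding T and P): {D, E, G, J, R}.
Backdoor paths from T to P:
  P1: T <- D -> R <- J -> P
  P2: T <- D -> G <- R <- J -> P
  P3: T <- J -> P
  P4: T <- E -> P
The empty set is not sufficient: P3 (T <- J -> P) has no collider blocking it and no conditioned non-collider, so it is open.
Try {E, J}:
  P1: blocked at collider R (neither it nor any descendant is in the conditioning set).
  P2: blocked at collider G (neither it nor any descendant is in the conditioning set).
  P3: blocked at fork node J ∈ conditioning set.
  P4: blocked at fork node E ∈ conditioning set.
{E, J} contains no descendant of T and blocks every backdoor path.
Every element of {E, J} is needed (dropping E leaves P4 open; dropping J leaves P3 open), so no proper subset is valid.
Among all size-2 subsets of the eligible variables, only {E, J} blocks every backdoor path, so it is the unique smallest valid adjustment set.

{E, J}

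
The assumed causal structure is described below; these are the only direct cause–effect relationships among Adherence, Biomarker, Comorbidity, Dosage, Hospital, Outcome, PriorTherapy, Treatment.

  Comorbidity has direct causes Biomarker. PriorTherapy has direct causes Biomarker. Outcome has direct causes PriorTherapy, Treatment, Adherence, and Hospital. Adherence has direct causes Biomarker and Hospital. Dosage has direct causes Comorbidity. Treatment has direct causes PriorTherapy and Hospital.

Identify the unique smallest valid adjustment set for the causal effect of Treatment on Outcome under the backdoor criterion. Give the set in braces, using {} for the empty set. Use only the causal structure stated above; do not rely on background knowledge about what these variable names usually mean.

{Hospital, PriorTherapy}

Variables eligible for adjustment (non-descendants of Treatment, excluding Treatment and Outcome): {Adherence, Biomarker, Comorbidity, Dosage, Hospital, PriorTherapy}.
Backdoor paths from Treatment to Outcome:
  P1: Treatment <- PriorTherapy <- Biomarker -> Adherence <- Hospital -> Outcome
  P2: Treatment <- PriorTherapy <- Biomarker -> Adherence -> Outcome
  P3: Treatment <- PriorTherapy -> Outcome
  P4: Treatment <- Hospital -> Adherence <- Biomarker -> PriorTherapy -> Outcome
  P5: Treatment <- Hospital -> Adherence -> Outcome
  P6: Treatment <- Hospital -> Outcome
The empty set is not sufficient: P2 (Treatment <- PriorTherapy <- Biomarker -> Adherence -> Outcome) has no collider blocking it and no conditioned non-collider, so it is open.
Try {Hospital, PriorTherapy}:
  P1: blocked at chain node PriorTherapy ∈ conditioning set.
  P2: blocked at chain node PriorTherapy ∈ conditioning set.
  P3: blocked at fork node PriorTherapy ∈ conditioning set.
  P4: blocked at fork node Hospital ∈ conditioning set.
  P5: blocked at fork node Hospital ∈ conditioning set.
  P6: blocked at fork node Hospital ∈ conditioning set.
{Hospital, PriorTherapy} contains no descendant of Treatment and blocks every backdoor path.
Every element of {Hospital, PriorTherapy} is needed (dropping Hospital leaves P5 open; dropping PriorTherapy leaves P2 open), so no proper subset is valid.
Among all size-2 subsets of the eligible variables, only {Hospital, PriorTherapy} blocks every backdoor path, so it is the unique smallest valid adjustment set.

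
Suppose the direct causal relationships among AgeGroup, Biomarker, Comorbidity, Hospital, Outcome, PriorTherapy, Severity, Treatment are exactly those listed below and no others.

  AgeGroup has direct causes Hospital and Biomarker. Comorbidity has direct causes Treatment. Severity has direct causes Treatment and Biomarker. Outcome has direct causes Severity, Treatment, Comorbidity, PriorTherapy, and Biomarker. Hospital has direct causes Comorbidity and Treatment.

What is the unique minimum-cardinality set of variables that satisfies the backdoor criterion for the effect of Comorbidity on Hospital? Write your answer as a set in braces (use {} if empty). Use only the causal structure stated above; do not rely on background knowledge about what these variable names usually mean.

{Treatment}

Variables eligible for adjustment (non-descendants of Comorbidity, excluding Comorbidity and Hospital): {Biomarker, PriorTherapy, Severity, Treatment}.
Backdoor paths from Comorbidity to Hospital:
  P1: Comorbidity <- Treatment -> Hospital
  P2: Comorbidity <- Treatment -> Severity <- Biomarker -> AgeGroup <- Hospital
  P3: Comorbidity <- Treatment -> Severity -> Outcome <- Biomarker -> AgeGroup <- Hospital
  P4: Comorbidity <- Treatment -> Outcome <- Biomarker -> AgeGroup <- Hospital
  P5: Comorbidity <- Treatment -> Outcome <- Severity <- Biomarker -> AgeGroup <- Hospital
The empty set is not sufficient: P1 (Comorbidity <- Treatment -> Hospital) has no collider blocking it and no conditioned non-collider, so it is open.
Try {Treatment}:
  P1: blocked at fork node Treatment ∈ conditioning set.
  P2: blocked at fork node Treatment ∈ conditioning set.
  P3: blocked at fork node Treatment ∈ conditioning set.
  P4: blocked at fork node Treatment ∈ conditioning set.
  P5: blocked at fork node Treatment ∈ conditioning set.
{Treatment} contains no descendant of Comorbidity and blocks every backdoor path.
No other singleton works — e.g. {PriorTherapy} leaves P1 open — so {Treatment} is the unique smallest valid adjustment set.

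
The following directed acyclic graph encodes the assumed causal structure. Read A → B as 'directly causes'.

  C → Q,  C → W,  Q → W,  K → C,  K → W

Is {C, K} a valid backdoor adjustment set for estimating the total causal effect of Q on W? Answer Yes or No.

Yes

Backdoor paths from Q to W (paths whose first edge points into Q):
  P1: Q <- C <- K -> W
  P2: Q <- C -> W
Condition 1 (no descendant of Q in the set): holds — descendants of Q are {W}; none are in {C, K}.
Condition 2 (every backdoor path blocked by {C, K}):
  P1: blocked at chain node C ∈ conditioning set.
  P2: blocked at fork node C ∈ conditioning set.
{C, K} satisfies the backdoor criterion.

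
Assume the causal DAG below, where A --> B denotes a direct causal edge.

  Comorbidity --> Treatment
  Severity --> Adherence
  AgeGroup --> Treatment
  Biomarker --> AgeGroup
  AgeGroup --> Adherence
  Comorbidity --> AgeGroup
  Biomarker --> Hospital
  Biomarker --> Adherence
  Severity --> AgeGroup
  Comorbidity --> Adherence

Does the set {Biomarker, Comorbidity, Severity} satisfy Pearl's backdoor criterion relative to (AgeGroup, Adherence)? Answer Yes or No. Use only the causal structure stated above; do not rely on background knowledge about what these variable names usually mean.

Yes

Backdoor paths from AgeGroup to Adherence (paths whose first edge points into AgeGroup):
  P1: AgeGroup <- Biomarker -> Adherence
  P2: AgeGroup <- Comorbidity -> Adherence
  P3: AgeGroup <- Severity -> Adherence
Condition 1 (no descendant of AgeGroup in the set): holds — descendants of AgeGroup are {Adherence, Treatment}; none are in {Biomarker, Comorbidity, Severity}.
Condition 2 (every backdoor path blocked by {Biomarker, Comorbidity, Severity}):
  P1: blocked at fork node Biomarker ∈ conditioning set.
  P2: blocked at fork node Comorbidity ∈ conditioning set.
  P3: blocked at fork node Severity ∈ conditioning set.
{Biomarker, Comorbidity, Severity} satisfies the backdoor criterion.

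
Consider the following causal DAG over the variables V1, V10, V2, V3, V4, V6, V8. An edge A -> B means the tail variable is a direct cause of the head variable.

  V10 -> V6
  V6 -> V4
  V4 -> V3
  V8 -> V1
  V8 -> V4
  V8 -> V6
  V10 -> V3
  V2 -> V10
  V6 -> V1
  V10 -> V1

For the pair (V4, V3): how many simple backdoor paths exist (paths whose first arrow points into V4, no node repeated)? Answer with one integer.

7

A backdoor path from V4 to V3 is any simple undirected path whose first edge points into V4 (i.e. leaves V4 via a parent).
Parents of V4: {V6, V8}.
Enumerating:
  P1: V4 <- V8 -> V6 <- V10 -> V3
  P2: V4 <- V8 -> V6 -> V1 <- V10 -> V3
  P3: V4 <- V8 -> V1 <- V10 -> V3
  P4: V4 <- V8 -> V1 <- V6 <- V10 -> V3
  P5: V4 <- V6 <- V8 -> V1 <- V10 -> V3
  P6: V4 <- V6 <- V10 -> V3
  P7: V4 <- V6 -> V1 <- V10 -> V3
That exhausts the simple backdoor paths. Count: 7.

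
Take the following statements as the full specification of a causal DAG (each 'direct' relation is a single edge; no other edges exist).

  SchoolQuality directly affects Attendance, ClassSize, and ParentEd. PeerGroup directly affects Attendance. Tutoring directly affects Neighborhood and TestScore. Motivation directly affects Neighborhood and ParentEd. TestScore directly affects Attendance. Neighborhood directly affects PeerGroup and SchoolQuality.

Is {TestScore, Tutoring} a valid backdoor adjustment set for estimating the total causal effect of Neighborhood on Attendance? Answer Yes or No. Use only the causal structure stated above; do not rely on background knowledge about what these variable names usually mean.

Yes

Backdoor paths from Neighborhood to Attendance (paths whose first edge points into Neighborhood):
  P1: Neighborhood <- Motivation -> ParentEd <- SchoolQuality -> Attendance
  P2: Neighborhood <- Tutoring -> TestScore -> Attendance
Condition 1 (no descendant of Neighborhood in the set): holds — descendants of Neighborhood are {Attendance, ClassSize, ParentEd, PeerGroup, SchoolQuality}; none are in {TestScore, Tutoring}.
Condition 2 (every backdoor path blocked by {TestScore, Tutoring}):
  P1: blocked at collider ParentEd (neither it nor any descendant is in the conditioning set).
  P2: blocked at fork node Tutoring ∈ conditioning set.
{TestScore, Tutoring} satisfies the backdoor criterion.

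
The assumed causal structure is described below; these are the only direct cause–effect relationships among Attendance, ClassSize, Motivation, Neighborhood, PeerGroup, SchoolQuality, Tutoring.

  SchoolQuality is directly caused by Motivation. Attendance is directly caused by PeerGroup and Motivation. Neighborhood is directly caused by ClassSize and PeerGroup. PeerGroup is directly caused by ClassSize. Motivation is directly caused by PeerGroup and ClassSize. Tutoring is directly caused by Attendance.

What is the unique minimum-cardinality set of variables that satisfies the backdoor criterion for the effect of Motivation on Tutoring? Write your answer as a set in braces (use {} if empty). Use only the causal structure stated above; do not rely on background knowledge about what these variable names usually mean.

Variables eligible for adjustment (non-descendants of Motivation, excluding Motivation and Tutoring): {ClassSize, Neighborhood, PeerGroup}.
Backdoor paths from Motivation to Tutoring:
  P1: Motivation <- ClassSize -> PeerGroup -> Attendance -> Tutoring
  P2: Motivation <- ClassSize -> Neighborhood <- PeerGroup -> Attendance -> Tutoring
  P3: Motivation <- PeerGroup -> Attendance -> Tutoring
The empty set is not sufficient: P1 (Motivation <- ClassSize -> PeerGroup -> Attendance -> Tutoring) has no collider blocking it and no conditioned non-collider, so it is open.
Try {PeerGroup}:
  P1: blocked at chain node PeerGroup ∈ conditioning set.
  P2: blocked at collider Neighborhood (neither it nor any descendant is in the conditioning set).
  P3: blocked at fork node PeerGroup ∈ conditioning set.
{PeerGroup} contains no descendant of Motivation and blocks every backdoor path.
No other singleton works — e.g. {ClassSize} leaves P3 open — so {PeerGroup} is the unique smallest valid adjustment set.

{PeerGroup}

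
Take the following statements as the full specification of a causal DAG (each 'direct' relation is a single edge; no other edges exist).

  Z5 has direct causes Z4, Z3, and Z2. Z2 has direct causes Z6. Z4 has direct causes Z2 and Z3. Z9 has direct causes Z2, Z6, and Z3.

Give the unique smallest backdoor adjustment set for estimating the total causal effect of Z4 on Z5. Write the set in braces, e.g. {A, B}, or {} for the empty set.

Variables eligible for adjustment (non-descendants of Z4, excluding Z4 and Z5): {Z2, Z3, Z6, Z9}.
Backdoor paths from Z4 to Z5:
  P1: Z4 <- Z2 <- Z6 -> Z9 <- Z3 -> Z5
  P2: Z4 <- Z2 -> Z5
  P3: Z4 <- Z2 -> Z9 <- Z3 -> Z5
  P4: Z4 <- Z3 -> Z5
  P5: Z4 <- Z3 -> Z9 <- Z6 -> Z2 -> Z5
  P6: Z4 <- Z3 -> Z9 <- Z2 -> Z5
The empty set is not sufficient: P2 (Z4 <- Z2 -> Z5) has no collider blocking it and no conditioned non-collider, so it is open.
Try {Z2, Z3}:
  P1: blocked at chain node Z2 ∈ conditioning set.
  P2: blocked at fork node Z2 ∈ conditioning set.
  P3: blocked at fork node Z2 ∈ conditioning set.
  P4: blocked at fork node Z3 ∈ conditioning set.
  P5: blocked at fork node Z3 ∈ conditioning set.
  P6: blocked at fork node Z3 ∈ conditioning set.
{Z2, Z3} contains no descendant of Z4 and blocks every backdoor path.
Every element of {Z2, Z3} is needed (dropping Z2 leaves P2 open; dropping Z3 leaves P4 open), so no proper subset is valid.
Among all size-2 subsets of the eligible variables, only {Z2, Z3} blocks every backdoor path, so it is the unique smallest valid adjustment set.

{Z2, Z3}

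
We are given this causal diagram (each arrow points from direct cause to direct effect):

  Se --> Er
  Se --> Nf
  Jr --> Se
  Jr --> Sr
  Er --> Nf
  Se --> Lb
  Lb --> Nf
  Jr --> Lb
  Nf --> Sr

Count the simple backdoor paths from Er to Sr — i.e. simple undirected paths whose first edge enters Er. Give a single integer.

A backdoor path from Er to Sr is any simple undirected path whose first edge points into Er (i.e. leaves Er via a parent).
Parents of Er: {Se}.
Enumerating:
  P1: Er <- Se <- Jr -> Lb -> Nf -> Sr
  P2: Er <- Se <- Jr -> Sr
  P3: Er <- Se -> Lb <- Jr -> Sr
  P4: Er <- Se -> Lb -> Nf -> Sr
  P5: Er <- Se -> Nf <- Lb <- Jr -> Sr
  P6: Er <- Se -> Nf -> Sr
That exhausts the simple backdoor paths. Count: 6.

6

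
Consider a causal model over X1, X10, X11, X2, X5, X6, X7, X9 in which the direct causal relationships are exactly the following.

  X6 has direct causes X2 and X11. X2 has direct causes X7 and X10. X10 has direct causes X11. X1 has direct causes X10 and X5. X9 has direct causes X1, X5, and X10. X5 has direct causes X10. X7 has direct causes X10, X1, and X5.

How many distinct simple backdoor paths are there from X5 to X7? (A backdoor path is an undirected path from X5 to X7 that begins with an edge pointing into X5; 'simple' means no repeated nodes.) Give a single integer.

A backdoor path from X5 to X7 is any simple undirected path whose first edge points into X5 (i.e. leaves X5 via a parent).
Parents of X5: {X10}.
Enumerating:
  P1: X5 <- X10 <- X11 -> X6 <- X2 <- X7
  P2: X5 <- X10 -> X1 -> X7
  P3: X5 <- X10 -> X9 <- X1 -> X7
  P4: X5 <- X10 -> X7
  P5: X5 <- X10 -> X2 <- X7
That exhausts the simple backdoor paths. Count: 5.

5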